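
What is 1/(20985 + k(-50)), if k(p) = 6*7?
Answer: 1/21027 ≈ 4.7558e-5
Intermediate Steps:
k(p) = 42
1/(20985 + k(-50)) = 1/(20985 + 42) = 1/21027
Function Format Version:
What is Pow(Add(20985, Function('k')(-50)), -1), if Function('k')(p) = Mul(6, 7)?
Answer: Rational(1, 21027) ≈ 4.7558e-5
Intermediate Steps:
Function('k')(p) = 42
Pow(Add(20985, Function('k')(-50)), -1) = Pow(Add(20985, 42), -1) = Pow(21027, -1) = Rational(1, 21027)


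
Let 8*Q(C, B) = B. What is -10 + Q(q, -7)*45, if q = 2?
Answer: -395/8 ≈ -49.375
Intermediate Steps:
Q(C, B) = B/8
-10 + Q(q, -7)*45 = -10 + ((⅛)*(-7))*45 = -10 - 7/8*45 = -10 - 315/8 = -395/8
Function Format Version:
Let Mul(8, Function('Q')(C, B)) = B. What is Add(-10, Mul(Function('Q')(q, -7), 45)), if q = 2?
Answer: Rational(-395, 8) ≈ -49.375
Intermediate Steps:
Function('Q')(C, B) = Mul(Rational(1, 8), B)
Add(-10, Mul(Function('Q')(q, -7), 45)) = Add(-10, Mul(Mul(Rational(1, 8), -7), 45)) = Add(-10, Mul(Rational(-7, 8), 45)) = Add(-10, Rational(-315, 8)) = Rational(-395, 8)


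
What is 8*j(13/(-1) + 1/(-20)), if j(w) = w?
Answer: -522/5 ≈ -104.40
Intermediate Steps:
8*j(13/(-1) + 1/(-20)) = 8*(13/(-1) + 1/(-20)) = 8*(13*(-1) + 1*(-1/20)) = 8*(-13 - 1/20) = 8*(-261/20) = -522/5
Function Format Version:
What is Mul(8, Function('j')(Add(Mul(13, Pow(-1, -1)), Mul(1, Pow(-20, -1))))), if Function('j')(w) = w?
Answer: Rational(-522, 5) ≈ -104.40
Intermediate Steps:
Mul(8, Function('j')(Add(Mul(13, Pow(-1, -1)), Mul(1, Pow(-20, -1))))) = Mul(8, Add(Mul(13, Pow(-1, -1)), Mul(1, Pow(-20, -1)))) = Mul(8, Add(Mul(13, -1), Mul(1, Rational(-1, 20)))) = Mul(8, Add(-13, Rational(-1, 20))) = Mul(8, Rational(-261, 20)) = Rational(-522, 5)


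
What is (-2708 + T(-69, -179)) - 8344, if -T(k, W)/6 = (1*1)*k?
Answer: -10638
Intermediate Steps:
T(k, W) = -6*k (T(k, W) = -6*1*1*k = -6*k)
(-2708 + T(-69, -179)) - 8344 = (-2708 - 6*(-69)) - 8344 = (-2708 + 414) - 8344 = -2294 - 8344 = -10638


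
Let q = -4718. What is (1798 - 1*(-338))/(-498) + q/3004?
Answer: -730509/124666 ≈ -5.8597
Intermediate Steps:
(1798 - 1*(-338))/(-498) + q/3004 = (1798 - 1*(-338))/(-498) - 4718/3004 = (1798 + 338)*(-1/498) - 4718*1/3004 = 2136*(-1/498) - 2359/1502 = -356/83 - 2359/1502 = -730509/124666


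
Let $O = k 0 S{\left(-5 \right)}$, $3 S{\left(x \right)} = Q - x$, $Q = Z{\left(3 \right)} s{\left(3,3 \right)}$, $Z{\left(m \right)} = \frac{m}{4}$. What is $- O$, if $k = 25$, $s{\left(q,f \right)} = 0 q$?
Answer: $0$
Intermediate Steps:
$s{\left(q,f \right)} = 0$
$Z{\left(m \right)} = \frac{m}{4}$ ($Z{\left(m \right)} = m \frac{1}{4} = \frac{m}{4}$)
$Q = 0$ ($Q = \frac{1}{4} \cdot 3 \cdot 0 = \frac{3}{4} \cdot 0 = 0$)
$S{\left(x \right)} = - \frac{x}{3}$ ($S{\left(x \right)} = \frac{0 - x}{3} = \frac{\left(-1\right) x}{3} = - \frac{x}{3}$)
$O = 0$ ($O = 25 \cdot 0 \left(\left(- \frac{1}{3}\right) \left(-5\right)\right) = 0 \cdot \frac{5}{3} = 0$)
$- O = \left(-1\right) 0 = 0$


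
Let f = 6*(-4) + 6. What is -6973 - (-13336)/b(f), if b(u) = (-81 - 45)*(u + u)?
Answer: -3952024/567 ≈ -6970.1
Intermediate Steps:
f = -18 (f = -24 + 6 = -18)
b(u) = -252*u
-6973 - (-13336)/b(f) = -6973 - (-13336)/((-252*(-18))) = -6973 - (-13336)/4536 = -6973 - 1*(-1667/567) = -6973 + 1667/567 = -3952024/567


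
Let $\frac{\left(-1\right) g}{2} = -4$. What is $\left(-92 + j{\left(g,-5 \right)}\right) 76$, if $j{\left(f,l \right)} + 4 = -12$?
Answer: $-8208$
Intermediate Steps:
$g = 8$ ($g = \left(-2\right) \left(-4\right) = 8$)
$j{\left(f,l \right)} = -16$ ($j{\left(f,l \right)} = -4 - 12 = -16$)
$\left(-92 + j{\left(g,-5 \right)}\right) 76 = \left(-92 - 16\right) 76 = \left(-108\right) 76 = -8208$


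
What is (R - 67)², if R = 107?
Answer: 1600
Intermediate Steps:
(R - 67)² = (107 - 67)² = 40² = 1600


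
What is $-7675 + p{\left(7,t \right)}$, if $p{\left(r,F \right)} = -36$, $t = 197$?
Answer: $-7711$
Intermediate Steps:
$-7675 + p{\left(7,t \right)} = -7675 - 36 = -7711$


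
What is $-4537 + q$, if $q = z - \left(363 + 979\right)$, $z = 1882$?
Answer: $-3997$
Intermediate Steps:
$q = 540$ ($q = 1882 - \left(363 + 979\right) = 1882 - 1342 = 540$)
$-4537 + q = -4537 + 540 = -3997$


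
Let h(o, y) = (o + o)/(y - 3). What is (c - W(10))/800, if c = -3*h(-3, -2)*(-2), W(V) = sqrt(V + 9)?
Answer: 9/1000 - sqrt(19)/800 ≈ 0.0035514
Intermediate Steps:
h(o, y) = 2*o/(-3 + y) (h(o, y) = (2*o)/(-3 + y) = 2*o/(-3 + y))
W(V) = sqrt(9 + V)
c = 36/5 (c = -6*(-3)/(-3 - 2)*(-2) = -6*(-3)/(-5)*(-2) = -6*(-3)*(-1)/5*(-2) = -3*6/5*(-2) = -18/5*(-2) = 36/5 ≈ 7.2000)
(c - W(10))/800 = (36/5 - sqrt(9 + 10))/800 = (36/5 - sqrt(19))*(1/800) = 9/1000 - sqrt(19)/800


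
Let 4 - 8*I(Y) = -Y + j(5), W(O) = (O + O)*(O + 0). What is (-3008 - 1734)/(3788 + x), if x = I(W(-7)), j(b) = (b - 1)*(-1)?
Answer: -18968/15205 ≈ -1.2475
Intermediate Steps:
j(b) = 1 - b (j(b) = (-1 + b)*(-1) = 1 - b)
W(O) = 2*O**2 (W(O) = (2*O)*O = 2*O**2)
I(Y) = 1 + Y/8 (I(Y) = 1/2 - (-Y + (1 - 1*5))/8 = 1/2 - (-Y + (1 - 5))/8 = 1/2 - (-Y - 4)/8 = 1/2 - (-4 - Y)/8 = 1/2 + (1/2 + Y/8) = 1 + Y/8)
x = 53/4 (x = 1 + (2*(-7)**2)/8 = 1 + (2*49)/8 = 1 + (1/8)*98 = 1 + 49/4 = 53/4 ≈ 13.250)
(-3008 - 1734)/(3788 + x) = (-3008 - 1734)/(3788 + 53/4) = -4742/15205/4 = -4742*4/15205 = -18968/15205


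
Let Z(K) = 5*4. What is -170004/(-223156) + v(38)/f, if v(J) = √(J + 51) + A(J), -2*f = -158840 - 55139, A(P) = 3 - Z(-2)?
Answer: 534848509/702216143 + 2*√89/213979 ≈ 0.76175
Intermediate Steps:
Z(K) = 20
A(P) = -17 (A(P) = 3 - 1*20 = 3 - 20 = -17)
f = 213979/2 (f = -(-158840 - 55139)/2 = -½*(-213979) = 213979/2 ≈ 1.0699e+5)
v(J) = -17 + √(51 + J) (v(J) = √(J + 51) - 17 = √(51 + J) - 17 = -17 + √(51 + J))
-170004/(-223156) + v(38)/f = -170004/(-223156) + (-17 + √(51 + 38))/(213979/2) = -170004*(-1/223156) + (-17 + √89)*(2/213979) = 42501/55789 + (-2/12587 + 2*√89/213979) = 534848509/702216143 + 2*√89/213979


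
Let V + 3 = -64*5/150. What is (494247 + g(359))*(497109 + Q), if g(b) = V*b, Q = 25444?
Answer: 3859608856286/15 ≈ 2.5731e+11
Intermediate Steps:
V = -77/15 (V = -3 - 64*5/150 = -3 - 320*1/150 = -3 - 32/15 = -77/15 ≈ -5.1333)
g(b) = -77*b/15
(494247 + g(359))*(497109 + Q) = (494247 - 77/15*359)*(497109 + 25444) = (494247 - 27643/15)*522553 = (7386062/15)*522553 = 3859608856286/15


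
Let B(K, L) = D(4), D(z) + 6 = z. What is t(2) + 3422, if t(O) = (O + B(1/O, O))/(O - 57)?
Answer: 3422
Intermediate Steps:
D(z) = -6 + z
B(K, L) = -2 (B(K, L) = -6 + 4 = -2)
t(O) = (-2 + O)/(-57 + O) (t(O) = (O - 2)/(O - 57) = (-2 + O)/(-57 + O))
t(2) + 3422 = (-2 + 2)/(-57 + 2) + 3422 = 0/(-55) + 3422 = -1/55*0 + 3422 = 0 + 3422 = 3422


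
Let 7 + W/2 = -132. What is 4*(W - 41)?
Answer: -1276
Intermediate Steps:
W = -278 (W = -14 + 2*(-132) = -14 - 264 = -278)
4*(W - 41) = 4*(-278 - 41) = 4*(-319) = -1276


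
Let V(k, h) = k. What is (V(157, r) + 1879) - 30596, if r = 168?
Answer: -28560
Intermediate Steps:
(V(157, r) + 1879) - 30596 = (157 + 1879) - 30596 = 2036 - 30596 = -28560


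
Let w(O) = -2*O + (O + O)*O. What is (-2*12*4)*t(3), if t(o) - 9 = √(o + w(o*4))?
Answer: -864 - 96*√267 ≈ -2432.7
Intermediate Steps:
w(O) = -2*O + 2*O² (w(O) = -2*O + (2*O)*O = -2*O + 2*O²)
t(o) = 9 + √(o + 8*o*(-1 + 4*o)) (t(o) = 9 + √(o + 2*(o*4)*(-1 + o*4)) = 9 + √(o + 2*(4*o)*(-1 + 4*o)) = 9 + √(o + 8*o*(-1 + 4*o)))
(-2*12*4)*t(3) = (-2*12*4)*(9 + √(3*(-7 + 32*3))) = (-24*4)*(9 + √(3*(-7 + 96))) = -96*(9 + √(3*89)) = -96*(9 + √267) = -864 - 96*√267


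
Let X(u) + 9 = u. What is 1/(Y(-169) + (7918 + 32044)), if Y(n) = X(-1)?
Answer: 1/39952 ≈ 2.5030e-5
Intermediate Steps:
X(u) = -9 + u
Y(n) = -10 (Y(n) = -9 - 1 = -10)
1/(Y(-169) + (7918 + 32044)) = 1/(-10 + (7918 + 32044)) = 1/(-10 + 39962) = 1/39952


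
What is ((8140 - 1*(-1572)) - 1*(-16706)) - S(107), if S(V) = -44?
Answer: 26462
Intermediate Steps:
((8140 - 1*(-1572)) - 1*(-16706)) - S(107) = ((8140 - 1*(-1572)) - 1*(-16706)) - 1*(-44) = ((8140 + 1572) + 16706) + 44 = (9712 + 16706) + 44 = 26418 + 44 = 26462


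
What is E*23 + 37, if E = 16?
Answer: 405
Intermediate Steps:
E*23 + 37 = 16*23 + 37 = 368 + 37 = 405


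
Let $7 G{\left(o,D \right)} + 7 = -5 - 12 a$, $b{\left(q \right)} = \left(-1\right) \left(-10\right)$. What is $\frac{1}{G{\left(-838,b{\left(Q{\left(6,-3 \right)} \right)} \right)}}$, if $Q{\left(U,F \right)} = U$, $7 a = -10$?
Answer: $\frac{49}{36} \approx 1.3611$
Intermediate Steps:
$a = - \frac{10}{7}$ ($a = \frac{1}{7} \left(-10\right) = - \frac{10}{7} \approx -1.4286$)
$b{\left(q \right)} = 10$
$G{\left(o,D \right)} = \frac{36}{49}$ ($G{\left(o,D \right)} = -1 + \frac{-5 - - \frac{120}{7}}{7} = -1 + \frac{-5 + \frac{120}{7}}{7} = -1 + \frac{1}{7} \cdot \frac{85}{7} = -1 + \frac{85}{49} = \frac{36}{49}$)
$\frac{1}{G{\left(-838,b{\left(Q{\left(6,-3 \right)} \right)} \right)}} = \frac{1}{\frac{36}{49}} = \frac{49}{36}$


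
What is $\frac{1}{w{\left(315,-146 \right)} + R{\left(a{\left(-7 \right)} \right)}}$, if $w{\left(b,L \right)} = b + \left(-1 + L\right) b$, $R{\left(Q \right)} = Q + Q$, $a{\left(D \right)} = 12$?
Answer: $- \frac{1}{45966} \approx -2.1755 \cdot 10^{-5}$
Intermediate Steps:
$R{\left(Q \right)} = 2 Q$
$w{\left(b,L \right)} = b + b \left(-1 + L\right)$
$\frac{1}{w{\left(315,-146 \right)} + R{\left(a{\left(-7 \right)} \right)}} = \frac{1}{\left(-146\right) 315 + 2 \cdot 12} = \frac{1}{-45990 + 24} = \frac{1}{-45966} = - \frac{1}{45966}$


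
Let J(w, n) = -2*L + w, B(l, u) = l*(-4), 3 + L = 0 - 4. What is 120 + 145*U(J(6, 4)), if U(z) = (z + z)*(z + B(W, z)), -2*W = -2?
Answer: 92920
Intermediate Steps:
L = -7 (L = -3 + (0 - 4) = -3 - 4 = -7)
W = 1 (W = -½*(-2) = 1)
B(l, u) = -4*l
J(w, n) = 14 + w (J(w, n) = -2*(-7) + w = 14 + w)
U(z) = 2*z*(-4 + z) (U(z) = (z + z)*(z - 4*1) = (2*z)*(z - 4) = (2*z)*(-4 + z) = 2*z*(-4 + z))
120 + 145*U(J(6, 4)) = 120 + 145*(2*(14 + 6)*(-4 + (14 + 6))) = 120 + 145*(2*20*(-4 + 20)) = 120 + 145*(2*20*16) = 120 + 145*640 = 120 + 92800 = 92920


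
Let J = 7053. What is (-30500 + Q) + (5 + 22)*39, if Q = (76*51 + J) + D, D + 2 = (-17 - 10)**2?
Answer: -17791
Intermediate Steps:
D = 727 (D = -2 + (-17 - 10)**2 = -2 + (-27)**2 = -2 + 729 = 727)
Q = 11656 (Q = (76*51 + 7053) + 727 = (3876 + 7053) + 727 = 10929 + 727 = 11656)
(-30500 + Q) + (5 + 22)*39 = (-30500 + 11656) + (5 + 22)*39 = -18844 + 27*39 = -18844 + 1053 = -17791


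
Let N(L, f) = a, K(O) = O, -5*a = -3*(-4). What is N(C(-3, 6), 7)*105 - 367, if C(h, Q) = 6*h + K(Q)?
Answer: -619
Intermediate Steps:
a = -12/5 (a = -(-3)*(-4)/5 = -⅕*12 = -12/5 ≈ -2.4000)
C(h, Q) = Q + 6*h (C(h, Q) = 6*h + Q = Q + 6*h)
N(L, f) = -12/5
N(C(-3, 6), 7)*105 - 367 = -12/5*105 - 367 = -252 - 367 = -619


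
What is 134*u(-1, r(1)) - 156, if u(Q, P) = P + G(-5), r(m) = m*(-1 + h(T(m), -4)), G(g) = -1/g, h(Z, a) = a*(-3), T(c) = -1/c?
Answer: 6724/5 ≈ 1344.8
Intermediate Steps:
h(Z, a) = -3*a
r(m) = 11*m (r(m) = m*(-1 - 3*(-4)) = m*(-1 + 12) = m*11 = 11*m)
u(Q, P) = ⅕ + P (u(Q, P) = P - 1/(-5) = P - 1*(-⅕) = P + ⅕ = ⅕ + P)
134*u(-1, r(1)) - 156 = 134*(⅕ + 11*1) - 156 = 134*(⅕ + 11) - 156 = 134*(56/5) - 156 = 7504/5 - 156 = 6724/5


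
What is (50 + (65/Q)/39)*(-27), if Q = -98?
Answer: -132255/98 ≈ -1349.5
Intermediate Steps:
(50 + (65/Q)/39)*(-27) = (50 + (65/(-98))/39)*(-27) = (50 + (65*(-1/98))*(1/39))*(-27) = (50 - 65/98*1/39)*(-27) = (50 - 5/294)*(-27) = (14695/294)*(-27) = -132255/98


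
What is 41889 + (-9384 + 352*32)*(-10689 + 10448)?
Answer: -411191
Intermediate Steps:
41889 + (-9384 + 352*32)*(-10689 + 10448) = 41889 + (-9384 + 11264)*(-241) = 41889 + 1880*(-241) = 41889 - 453080 = -411191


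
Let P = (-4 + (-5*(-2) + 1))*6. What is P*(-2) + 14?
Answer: -70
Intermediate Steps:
P = 42 (P = (-4 + (10 + 1))*6 = (-4 + 11)*6 = 7*6 = 42)
P*(-2) + 14 = 42*(-2) + 14 = -84 + 14 = -70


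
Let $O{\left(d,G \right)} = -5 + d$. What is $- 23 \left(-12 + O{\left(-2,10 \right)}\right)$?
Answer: $437$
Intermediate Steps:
$- 23 \left(-12 + O{\left(-2,10 \right)}\right) = - 23 \left(-12 - 7\right) = \left(-23\right) \left(-19\right) = 437$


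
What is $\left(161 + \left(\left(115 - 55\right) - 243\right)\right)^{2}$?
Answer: $484$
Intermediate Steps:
$\left(161 + \left(\left(115 - 55\right) - 243\right)\right)^{2} = \left(161 + \left(60 - 243\right)\right)^{2} = \left(161 - 183\right)^{2} = \left(-22\right)^{2} = 484$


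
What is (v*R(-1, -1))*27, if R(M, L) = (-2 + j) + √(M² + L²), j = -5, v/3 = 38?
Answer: -21546 + 3078*√2 ≈ -17193.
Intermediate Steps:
v = 114 (v = 3*38 = 114)
R(M, L) = -7 + √(L² + M²) (R(M, L) = (-2 - 5) + √(M² + L²) = -7 + √(L² + M²))
(v*R(-1, -1))*27 = (114*(-7 + √((-1)² + (-1)²)))*27 = (114*(-7 + √(1 + 1)))*27 = (114*(-7 + √2))*27 = (-798 + 114*√2)*27 = -21546 + 3078*√2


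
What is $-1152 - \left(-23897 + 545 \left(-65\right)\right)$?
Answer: $58170$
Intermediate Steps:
$-1152 - \left(-23897 + 545 \left(-65\right)\right) = -1152 - \left(-23897 - 35425\right) = -1152 - -59322 = -1152 + 59322 = 58170$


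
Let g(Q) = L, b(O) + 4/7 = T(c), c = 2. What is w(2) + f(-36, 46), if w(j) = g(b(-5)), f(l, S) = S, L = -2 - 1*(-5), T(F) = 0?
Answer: 49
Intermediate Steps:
L = 3 (L = -2 + 5 = 3)
b(O) = -4/7 (b(O) = -4/7 + 0 = -4/7)
g(Q) = 3
w(j) = 3
w(2) + f(-36, 46) = 3 + 46 = 49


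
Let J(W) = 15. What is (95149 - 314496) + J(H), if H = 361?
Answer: -219332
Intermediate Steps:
(95149 - 314496) + J(H) = (95149 - 314496) + 15 = -219347 + 15 = -219332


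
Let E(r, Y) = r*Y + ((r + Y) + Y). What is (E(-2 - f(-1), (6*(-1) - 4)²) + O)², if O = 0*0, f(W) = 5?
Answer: 257049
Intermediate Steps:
O = 0
E(r, Y) = r + 2*Y + Y*r (E(r, Y) = Y*r + ((Y + r) + Y) = Y*r + (r + 2*Y) = r + 2*Y + Y*r)
(E(-2 - f(-1), (6*(-1) - 4)²) + O)² = (((-2 - 1*5) + 2*(6*(-1) - 4)² + (6*(-1) - 4)²*(-2 - 1*5)) + 0)² = (((-2 - 5) + 2*(-6 - 4)² + (-6 - 4)²*(-2 - 5)) + 0)² = ((-7 + 2*(-10)² + (-10)²*(-7)) + 0)² = ((-7 + 2*100 + 100*(-7)) + 0)² = ((-7 + 200 - 700) + 0)² = (-507 + 0)² = (-507)² = 257049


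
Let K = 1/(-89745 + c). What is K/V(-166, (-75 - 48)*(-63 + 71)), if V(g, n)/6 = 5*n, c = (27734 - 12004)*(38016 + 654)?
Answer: -1/17953749759600 ≈ -5.5699e-14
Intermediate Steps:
c = 608279100 (c = 15730*38670 = 608279100)
V(g, n) = 30*n (V(g, n) = 6*(5*n) = 30*n)
K = 1/608189355 (K = 1/(-89745 + 608279100) = 1/608189355 ≈ 1.6442e-9)
K/V(-166, (-75 - 48)*(-63 + 71)) = 1/(608189355*((30*((-75 - 48)*(-63 + 71))))) = 1/(608189355*((30*(-123*8)))) = 1/(608189355*((30*(-984)))) = (1/608189355)/(-29520) = (1/608189355)*(-1/29520) = -1/17953749759600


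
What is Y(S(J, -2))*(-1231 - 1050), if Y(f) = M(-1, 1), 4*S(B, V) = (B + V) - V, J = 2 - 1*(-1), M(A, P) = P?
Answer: -2281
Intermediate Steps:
J = 3 (J = 2 + 1 = 3)
S(B, V) = B/4 (S(B, V) = ((B + V) - V)/4 = B/4)
Y(f) = 1
Y(S(J, -2))*(-1231 - 1050) = 1*(-1231 - 1050) = 1*(-2281) = -2281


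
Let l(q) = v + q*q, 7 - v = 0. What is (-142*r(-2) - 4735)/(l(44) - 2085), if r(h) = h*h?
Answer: 5303/142 ≈ 37.345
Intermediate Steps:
v = 7 (v = 7 - 1*0 = 7 + 0 = 7)
r(h) = h²
l(q) = 7 + q² (l(q) = 7 + q*q = 7 + q²)
(-142*r(-2) - 4735)/(l(44) - 2085) = (-142*(-2)² - 4735)/((7 + 44²) - 2085) = (-142*4 - 4735)/((7 + 1936) - 2085) = (-568 - 4735)/(1943 - 2085) = -5303/(-142) = -5303*(-1/142) = 5303/142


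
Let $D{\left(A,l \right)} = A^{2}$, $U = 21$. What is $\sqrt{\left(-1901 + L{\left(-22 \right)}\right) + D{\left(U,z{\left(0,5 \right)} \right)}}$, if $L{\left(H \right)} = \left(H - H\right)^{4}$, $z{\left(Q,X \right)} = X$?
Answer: $2 i \sqrt{365} \approx 38.21 i$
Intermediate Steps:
$L{\left(H \right)} = 0$ ($L{\left(H \right)} = 0^{4} = 0$)
$\sqrt{\left(-1901 + L{\left(-22 \right)}\right) + D{\left(U,z{\left(0,5 \right)} \right)}} = \sqrt{\left(-1901 + 0\right) + 21^{2}} = \sqrt{-1901 + 441} = \sqrt{-1460} = 2 i \sqrt{365}$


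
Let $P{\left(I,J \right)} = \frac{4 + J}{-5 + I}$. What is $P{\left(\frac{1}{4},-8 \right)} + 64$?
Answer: $\frac{1232}{19} \approx 64.842$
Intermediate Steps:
$P{\left(I,J \right)} = \frac{4 + J}{-5 + I}$
$P{\left(\frac{1}{4},-8 \right)} + 64 = \frac{4 - 8}{-5 + \frac{1}{4}} + 64 = \frac{1}{-5 + \frac{1}{4}} \left(-4\right) + 64 = \frac{1}{- \frac{19}{4}} \left(-4\right) + 64 = \left(- \frac{4}{19}\right) \left(-4\right) + 64 = \frac{16}{19} + 64 = \frac{1232}{19}$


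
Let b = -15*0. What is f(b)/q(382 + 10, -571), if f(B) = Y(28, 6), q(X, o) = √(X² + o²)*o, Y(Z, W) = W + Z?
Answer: -34*√479705/273911555 ≈ -8.5972e-5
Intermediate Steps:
q(X, o) = o*√(X² + o²)
b = 0
f(B) = 34 (f(B) = 6 + 28 = 34)
f(b)/q(382 + 10, -571) = 34/((-571*√((382 + 10)² + (-571)²))) = 34/((-571*√(392² + 326041))) = 34/((-571*√(153664 + 326041))) = 34/((-571*√479705)) = 34*(-√479705/273911555) = -34*√479705/273911555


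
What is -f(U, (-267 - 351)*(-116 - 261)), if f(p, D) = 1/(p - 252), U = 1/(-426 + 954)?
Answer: 528/133055 ≈ 0.0039683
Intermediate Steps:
U = 1/528 ≈ 0.0018939
f(p, D) = 1/(-252 + p)
-f(U, (-267 - 351)*(-116 - 261)) = -1/(-252 + 1/528) = -1/(-133055/528) = -1*(-528/133055) = 528/133055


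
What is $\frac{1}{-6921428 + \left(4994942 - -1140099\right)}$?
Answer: $- \frac{1}{786387} \approx -1.2716 \cdot 10^{-6}$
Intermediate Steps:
$\frac{1}{-6921428 + \left(4994942 - -1140099\right)} = \frac{1}{-6921428 + \left(4994942 + 1140099\right)} = \frac{1}{-6921428 + 6135041} = \frac{1}{-786387} = - \frac{1}{786387}$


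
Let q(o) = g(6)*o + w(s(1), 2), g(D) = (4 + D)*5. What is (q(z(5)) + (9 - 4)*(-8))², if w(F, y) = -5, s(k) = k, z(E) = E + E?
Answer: 207025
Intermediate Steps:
z(E) = 2*E
g(D) = 20 + 5*D
q(o) = -5 + 50*o (q(o) = (20 + 5*6)*o - 5 = (20 + 30)*o - 5 = 50*o - 5 = -5 + 50*o)
(q(z(5)) + (9 - 4)*(-8))² = ((-5 + 50*(2*5)) + (9 - 4)*(-8))² = ((-5 + 50*10) + 5*(-8))² = ((-5 + 500) - 40)² = (495 - 40)² = 455² = 207025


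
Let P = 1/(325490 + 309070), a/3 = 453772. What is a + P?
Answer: 863836680961/634560 ≈ 1.3613e+6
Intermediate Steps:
a = 1361316 (a = 3*453772 = 1361316)
P = 1/634560 ≈ 1.5759e-6
a + P = 1361316 + 1/634560 = 863836680961/634560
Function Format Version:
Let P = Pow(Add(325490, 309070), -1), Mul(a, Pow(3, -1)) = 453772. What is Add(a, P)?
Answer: Rational(863836680961, 634560) ≈ 1.3613e+6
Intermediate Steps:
a = 1361316 (a = Mul(3, 453772) = 1361316)
P = Rational(1, 634560) (P = Pow(634560, -1) = Rational(1, 634560) ≈ 1.5759e-6)
Add(a, P) = Add(1361316, Rational(1, 634560)) = Rational(863836680961, 634560)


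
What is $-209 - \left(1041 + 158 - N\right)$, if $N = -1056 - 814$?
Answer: $-3278$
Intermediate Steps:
$N = -1870$ ($N = -1056 - 814 = -1870$)
$-209 - \left(1041 + 158 - N\right) = -209 - \left(2911 + 158\right) = -209 - 3069 = -3278$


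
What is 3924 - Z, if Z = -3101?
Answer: 7025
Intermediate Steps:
3924 - Z = 3924 - 1*(-3101) = 3924 + 3101 = 7025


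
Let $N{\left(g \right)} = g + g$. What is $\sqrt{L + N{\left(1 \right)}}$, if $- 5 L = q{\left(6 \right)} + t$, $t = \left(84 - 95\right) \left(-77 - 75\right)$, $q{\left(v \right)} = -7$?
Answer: $i \sqrt{331} \approx 18.193 i$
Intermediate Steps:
$N{\left(g \right)} = 2 g$
$t = 1672$ ($t = \left(-11\right) \left(-152\right) = 1672$)
$L = -333$ ($L = - \frac{-7 + 1672}{5} = \left(- \frac{1}{5}\right) 1665 = -333$)
$\sqrt{L + N{\left(1 \right)}} = \sqrt{-333 + 2 \cdot 1} = \sqrt{-333 + 2} = \sqrt{-331} = i \sqrt{331}$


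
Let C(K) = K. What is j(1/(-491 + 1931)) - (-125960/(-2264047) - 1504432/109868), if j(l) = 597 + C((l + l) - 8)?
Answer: 26982754428215189/44774336843280 ≈ 602.64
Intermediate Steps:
j(l) = 589 + 2*l (j(l) = 597 + ((l + l) - 8) = 597 + (2*l - 8) = 597 + (-8 + 2*l) = 589 + 2*l)
j(1/(-491 + 1931)) - (-125960/(-2264047) - 1504432/109868) = (589 + 2/(-491 + 1931)) - (-125960/(-2264047) - 1504432/109868) = (589 + 2/1440) - (-125960*(-1/2264047) - 1504432*1/109868) = (589 + 2*(1/1440)) - (125960/2264047 - 376108/27467) = (589 + 1/720) - 1*(-848066445756/62186578949) = 424081/720 + 848066445756/62186578949 = 26982754428215189/44774336843280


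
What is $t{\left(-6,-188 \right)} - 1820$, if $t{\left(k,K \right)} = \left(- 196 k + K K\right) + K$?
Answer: $34512$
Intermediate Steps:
$t{\left(k,K \right)} = K + K^{2} - 196 k$ ($t{\left(k,K \right)} = \left(- 196 k + K^{2}\right) + K = \left(K^{2} - 196 k\right) + K = K + K^{2} - 196 k$)
$t{\left(-6,-188 \right)} - 1820 = \left(-188 + \left(-188\right)^{2} - -1176\right) - 1820 = \left(-188 + 35344 + 1176\right) - 1820 = 36332 - 1820 = 34512$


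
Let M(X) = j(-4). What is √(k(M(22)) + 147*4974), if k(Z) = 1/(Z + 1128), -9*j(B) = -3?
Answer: √8378002049205/3385 ≈ 855.09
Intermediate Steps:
j(B) = ⅓ (j(B) = -⅑*(-3) = ⅓)
M(X) = ⅓
k(Z) = 1/(1128 + Z)
√(k(M(22)) + 147*4974) = √(1/(1128 + ⅓) + 147*4974) = √(1/(3385/3) + 731178) = √(3/3385 + 731178) = √(2475037533/3385) = √8378002049205/3385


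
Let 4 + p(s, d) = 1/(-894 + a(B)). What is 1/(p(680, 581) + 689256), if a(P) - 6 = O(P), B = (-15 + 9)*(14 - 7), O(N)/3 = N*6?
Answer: 1644/1133130287 ≈ 1.4508e-6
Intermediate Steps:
O(N) = 18*N (O(N) = 3*(N*6) = 3*(6*N) = 18*N)
B = -42 (B = -6*7 = -42)
a(P) = 6 + 18*P
p(s, d) = -6577/1644 (p(s, d) = -4 + 1/(-894 + (6 + 18*(-42))) = -4 + 1/(-894 + (6 - 756)) = -4 + 1/(-894 - 750) = -4 + 1/(-1644) = -4 - 1/1644 = -6577/1644)
1/(p(680, 581) + 689256) = 1/(-6577/1644 + 689256) = 1/(1133130287/1644) = 1644/1133130287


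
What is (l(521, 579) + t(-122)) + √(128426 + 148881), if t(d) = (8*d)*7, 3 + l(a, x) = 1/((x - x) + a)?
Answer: -3561034/521 + √277307 ≈ -6308.4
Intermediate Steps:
l(a, x) = -3 + 1/a (l(a, x) = -3 + 1/((x - x) + a) = -3 + 1/(0 + a) = -3 + 1/a)
t(d) = 56*d
(l(521, 579) + t(-122)) + √(128426 + 148881) = ((-3 + 1/521) + 56*(-122)) + √(128426 + 148881) = ((-3 + 1/521) - 6832) + √277307 = (-1562/521 - 6832) + √277307 = -3561034/521 + √277307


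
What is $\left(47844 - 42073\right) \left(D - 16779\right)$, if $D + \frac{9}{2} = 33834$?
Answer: $\frac{196796871}{2} \approx 9.8398 \cdot 10^{7}$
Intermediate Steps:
$D = \frac{67659}{2}$ ($D = - \frac{9}{2} + 33834 = \frac{67659}{2} \approx 33830.0$)
$\left(47844 - 42073\right) \left(D - 16779\right) = \left(47844 - 42073\right) \left(\frac{67659}{2} - 16779\right) = 5771 \cdot \frac{34101}{2} = \frac{196796871}{2}$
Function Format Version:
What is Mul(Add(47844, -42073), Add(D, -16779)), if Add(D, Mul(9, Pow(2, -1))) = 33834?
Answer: Rational(196796871, 2) ≈ 9.8398e+7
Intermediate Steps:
D = Rational(67659, 2) (D = Add(Rational(-9, 2), 33834) = Rational(67659, 2) ≈ 33830.)
Mul(Add(47844, -42073), Add(D, -16779)) = Mul(Add(47844, -42073), Add(Rational(67659, 2), -16779)) = Mul(5771, Rational(34101, 2)) = Rational(196796871, 2)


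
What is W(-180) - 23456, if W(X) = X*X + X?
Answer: 8764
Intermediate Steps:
W(X) = X + X² (W(X) = X² + X = X + X²)
W(-180) - 23456 = -180*(1 - 180) - 23456 = -180*(-179) - 23456 = 32220 - 23456 = 8764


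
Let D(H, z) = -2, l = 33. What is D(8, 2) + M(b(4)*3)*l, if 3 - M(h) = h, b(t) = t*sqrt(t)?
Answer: -695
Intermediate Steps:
b(t) = t**(3/2)
M(h) = 3 - h
D(8, 2) + M(b(4)*3)*l = -2 + (3 - 4**(3/2)*3)*33 = -2 + (3 - 8*3)*33 = -2 + (3 - 1*24)*33 = -2 + (3 - 24)*33 = -2 - 21*33 = -2 - 693 = -695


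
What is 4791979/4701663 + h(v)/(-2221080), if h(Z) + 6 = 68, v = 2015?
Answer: 1773846202369/1740461609340 ≈ 1.0192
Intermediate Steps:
h(Z) = 62 (h(Z) = -6 + 68 = 62)
4791979/4701663 + h(v)/(-2221080) = 4791979/4701663 + 62/(-2221080) = 4791979*(1/4701663) + 62*(-1/2221080) = 4791979/4701663 - 31/1110540 = 1773846202369/1740461609340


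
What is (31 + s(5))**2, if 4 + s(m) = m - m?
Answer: 729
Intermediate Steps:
s(m) = -4 (s(m) = -4 + (m - m) = -4 + 0 = -4)
(31 + s(5))**2 = (31 - 4)**2 = 27**2 = 729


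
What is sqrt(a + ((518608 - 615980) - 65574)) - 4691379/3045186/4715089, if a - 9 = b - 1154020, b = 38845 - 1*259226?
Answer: -1563793/4786107670518 + I*sqrt(1537338) ≈ -3.2674e-7 + 1239.9*I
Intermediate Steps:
b = -220381 (b = 38845 - 259226 = -220381)
a = -1374392 (a = 9 + (-220381 - 1154020) = 9 - 1374401 = -1374392)
sqrt(a + ((518608 - 615980) - 65574)) - 4691379/3045186/4715089 = sqrt(-1374392 + ((518608 - 615980) - 65574)) - 4691379/3045186/4715089 = sqrt(-1374392 + (-97372 - 65574)) - 4691379*1/3045186*(1/4715089) = sqrt(-1374392 - 162946) - 1563793/1015062*1/4715089 = sqrt(-1537338) - 1563793/4786107670518 = I*sqrt(1537338) - 1563793/4786107670518 = -1563793/4786107670518 + I*sqrt(1537338)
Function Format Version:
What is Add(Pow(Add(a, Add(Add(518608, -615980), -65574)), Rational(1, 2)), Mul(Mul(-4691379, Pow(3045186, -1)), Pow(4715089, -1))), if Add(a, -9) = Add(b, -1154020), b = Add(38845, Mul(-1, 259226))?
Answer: Add(Rational(-1563793, 4786107670518), Mul(I, Pow(1537338, Rational(1, 2)))) ≈ Add(-3.2674e-7, Mul(1239.9, I))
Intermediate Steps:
b = -220381 (b = Add(38845, -259226) = -220381)
a = -1374392 (a = Add(9, Add(-220381, -1154020)) = Add(9, -1374401) = -1374392)
Add(Pow(Add(a, Add(Add(518608, -615980), -65574)), Rational(1, 2)), Mul(Mul(-4691379, Pow(3045186, -1)), Pow(4715089, -1))) = Add(Pow(Add(-1374392, Add(Add(518608, -615980), -65574)), Rational(1, 2)), Mul(Mul(-4691379, Pow(3045186, -1)), Pow(4715089, -1))) = Add(Pow(Add(-1374392, Add(-97372, -65574)), Rational(1, 2)), Mul(Mul(-4691379, Rational(1, 3045186)), Rational(1, 4715089))) = Add(Pow(Add(-1374392, -162946), Rational(1, 2)), Mul(Rational(-1563793, 1015062), Rational(1, 4715089))) = Add(Pow(-1537338, Rational(1, 2)), Rational(-1563793, 4786107670518)) = Add(Mul(I, Pow(1537338, Rational(1, 2))), Rational(-1563793, 4786107670518)) = Add(Rational(-1563793, 4786107670518), Mul(I, Pow(1537338, Rational(1, 2))))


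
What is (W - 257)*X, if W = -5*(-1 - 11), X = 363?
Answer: -71511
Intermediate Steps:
W = 60 (W = -5*(-12) = 60)
(W - 257)*X = (60 - 257)*363 = -197*363 = -71511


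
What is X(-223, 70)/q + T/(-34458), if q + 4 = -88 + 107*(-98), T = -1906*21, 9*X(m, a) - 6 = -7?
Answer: 635098285/546745086 ≈ 1.1616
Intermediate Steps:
X(m, a) = -⅑ (X(m, a) = ⅔ + (⅑)*(-7) = ⅔ - 7/9 = -⅑)
T = -40026
q = -10578 (q = -4 + (-88 + 107*(-98)) = -4 + (-88 - 10486) = -4 - 10574 = -10578)
X(-223, 70)/q + T/(-34458) = -⅑/(-10578) - 40026/(-34458) = -⅑*(-1/10578) - 40026*(-1/34458) = 1/95202 + 6671/5743 = 635098285/546745086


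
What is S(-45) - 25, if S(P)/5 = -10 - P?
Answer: 150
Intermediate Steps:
S(P) = -50 - 5*P (S(P) = 5*(-10 - P) = -50 - 5*P)
S(-45) - 25 = (-50 - 5*(-45)) - 25 = (-50 + 225) - 25 = 175 - 25 = 150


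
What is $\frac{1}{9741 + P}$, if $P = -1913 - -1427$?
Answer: $\frac{1}{9255} \approx 0.00010805$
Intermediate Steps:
$P = -486$ ($P = -1913 + 1427 = -486$)
$\frac{1}{9741 + P} = \frac{1}{9741 - 486} = \frac{1}{9255}$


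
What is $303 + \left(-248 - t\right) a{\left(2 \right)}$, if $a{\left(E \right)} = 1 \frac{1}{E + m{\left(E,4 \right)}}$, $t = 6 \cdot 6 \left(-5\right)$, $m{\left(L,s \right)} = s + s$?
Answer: $\frac{1481}{5} \approx 296.2$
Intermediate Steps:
$m{\left(L,s \right)} = 2 s$
$t = -180$ ($t = 36 \left(-5\right) = -180$)
$a{\left(E \right)} = \frac{1}{8 + E}$ ($a{\left(E \right)} = 1 \frac{1}{E + 2 \cdot 4} = 1 \frac{1}{E + 8} = 1 \frac{1}{8 + E} = \frac{1}{8 + E}$)
$303 + \left(-248 - t\right) a{\left(2 \right)} = 303 + \frac{-248 - -180}{8 + 2} = 303 + \frac{-248 + 180}{10} = 303 - \frac{34}{5} = \frac{1481}{5}$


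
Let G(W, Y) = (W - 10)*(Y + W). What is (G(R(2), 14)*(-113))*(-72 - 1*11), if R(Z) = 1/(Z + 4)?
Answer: -47035685/36 ≈ -1.3065e+6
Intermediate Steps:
R(Z) = 1/(4 + Z)
G(W, Y) = (-10 + W)*(W + Y)
(G(R(2), 14)*(-113))*(-72 - 1*11) = (((1/(4 + 2))² - 10/(4 + 2) - 10*14 + 14/(4 + 2))*(-113))*(-72 - 1*11) = (((1/6)² - 10/6 - 140 + 14/6)*(-113))*(-72 - 11) = (((⅙)² - 10*⅙ - 140 + (⅙)*14)*(-113))*(-83) = ((1/36 - 5/3 - 140 + 7/3)*(-113))*(-83) = -5015/36*(-113)*(-83) = (566695/36)*(-83) = -47035685/36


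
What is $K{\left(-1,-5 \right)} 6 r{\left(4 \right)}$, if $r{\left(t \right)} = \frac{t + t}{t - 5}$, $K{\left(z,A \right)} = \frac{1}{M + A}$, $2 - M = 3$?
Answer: $8$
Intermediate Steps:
$M = -1$ ($M = 2 - 3 = -1$)
$K{\left(z,A \right)} = \frac{1}{-1 + A}$
$r{\left(t \right)} = \frac{2 t}{-5 + t}$
$K{\left(-1,-5 \right)} 6 r{\left(4 \right)} = \frac{1}{-1 - 5} \cdot 6 \cdot 2 \cdot 4 \frac{1}{-5 + 4} = \frac{1}{-6} \cdot 6 \cdot 2 \cdot 4 \frac{1}{-1} = \left(- \frac{1}{6}\right) 6 \cdot 2 \cdot 4 \left(-1\right) = \left(-1\right) \left(-8\right) = 8$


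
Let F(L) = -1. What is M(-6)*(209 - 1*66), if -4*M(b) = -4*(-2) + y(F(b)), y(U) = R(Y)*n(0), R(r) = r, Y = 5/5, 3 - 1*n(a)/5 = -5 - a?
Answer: -1716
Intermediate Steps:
n(a) = 40 + 5*a (n(a) = 15 - 5*(-5 - a) = 15 + (25 + 5*a) = 40 + 5*a)
Y = 1 (Y = 5*(⅕) = 1)
y(U) = 40 (y(U) = 1*(40 + 5*0) = 1*(40 + 0) = 1*40 = 40)
M(b) = -12 (M(b) = -(-4*(-2) + 40)/4 = -(8 + 40)/4 = -¼*48 = -12)
M(-6)*(209 - 1*66) = -12*(209 - 1*66) = -12*(209 - 66) = -12*143 = -1716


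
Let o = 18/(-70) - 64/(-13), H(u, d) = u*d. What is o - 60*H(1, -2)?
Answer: 56723/455 ≈ 124.67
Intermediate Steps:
H(u, d) = d*u
o = 2123/455 (o = 18*(-1/70) - 64*(-1/13) = -9/35 + 64/13 = 2123/455 ≈ 4.6659)
o - 60*H(1, -2) = 2123/455 - (-120) = 2123/455 - 60*(-2) = 2123/455 + 120 = 56723/455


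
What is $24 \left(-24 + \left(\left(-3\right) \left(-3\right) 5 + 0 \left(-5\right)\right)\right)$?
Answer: $504$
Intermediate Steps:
$24 \left(-24 + \left(\left(-3\right) \left(-3\right) 5 + 0 \left(-5\right)\right)\right) = 24 \left(-24 + \left(9 \cdot 5 + 0\right)\right) = 24 \left(-24 + \left(45 + 0\right)\right) = 24 \left(-24 + 45\right) = 24 \cdot 21 = 504$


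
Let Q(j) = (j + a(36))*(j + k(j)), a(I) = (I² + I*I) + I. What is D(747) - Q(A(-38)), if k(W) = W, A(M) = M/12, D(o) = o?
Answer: 312677/18 ≈ 17371.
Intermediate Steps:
A(M) = M/12 (A(M) = M*(1/12) = M/12)
a(I) = I + 2*I² (a(I) = (I² + I²) + I = 2*I² + I = I + 2*I²)
Q(j) = 2*j*(2628 + j) (Q(j) = (j + 36*(1 + 2*36))*(j + j) = (j + 36*(1 + 72))*(2*j) = (j + 36*73)*(2*j) = (j + 2628)*(2*j) = (2628 + j)*(2*j) = 2*j*(2628 + j))
D(747) - Q(A(-38)) = 747 - 2*(1/12)*(-38)*(2628 + (1/12)*(-38)) = 747 - 2*(-19)*(2628 - 19/6)/6 = 747 - 2*(-19)*15749/(6*6) = 747 - 1*(-299231/18) = 747 + 299231/18 = 312677/18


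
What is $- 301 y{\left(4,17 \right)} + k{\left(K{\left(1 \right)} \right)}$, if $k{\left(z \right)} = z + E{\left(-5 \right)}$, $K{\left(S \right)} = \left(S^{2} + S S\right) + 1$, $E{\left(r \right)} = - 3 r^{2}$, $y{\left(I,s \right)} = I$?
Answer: $-1276$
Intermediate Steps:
$K{\left(S \right)} = 1 + 2 S^{2}$ ($K{\left(S \right)} = \left(S^{2} + S^{2}\right) + 1 = 2 S^{2} + 1 = 1 + 2 S^{2}$)
$k{\left(z \right)} = -75 + z$ ($k{\left(z \right)} = z - 3 \left(-5\right)^{2} = z - 75 = -75 + z$)
$- 301 y{\left(4,17 \right)} + k{\left(K{\left(1 \right)} \right)} = \left(-301\right) 4 - \left(74 - 2\right) = -1204 + \left(-75 + \left(1 + 2 \cdot 1\right)\right) = -1204 + \left(-75 + \left(1 + 2\right)\right) = -1204 + \left(-75 + 3\right) = -1204 - 72 = -1276$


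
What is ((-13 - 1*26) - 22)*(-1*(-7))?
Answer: -427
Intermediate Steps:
((-13 - 1*26) - 22)*(-1*(-7)) = ((-13 - 26) - 22)*7 = (-39 - 22)*7 = -61*7 = -427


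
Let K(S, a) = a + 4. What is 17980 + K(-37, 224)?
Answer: 18208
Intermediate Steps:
K(S, a) = 4 + a
17980 + K(-37, 224) = 17980 + (4 + 224) = 17980 + 228 = 18208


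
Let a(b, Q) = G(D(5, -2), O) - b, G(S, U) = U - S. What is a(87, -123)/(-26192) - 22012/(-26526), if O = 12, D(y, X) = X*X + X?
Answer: 289290403/347384496 ≈ 0.83277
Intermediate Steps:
D(y, X) = X + X**2 (D(y, X) = X**2 + X = X + X**2)
a(b, Q) = 10 - b (a(b, Q) = (12 - (-2)*(1 - 2)) - b = (12 - (-2)*(-1)) - b = (12 - 1*2) - b = (12 - 2) - b = 10 - b)
a(87, -123)/(-26192) - 22012/(-26526) = (10 - 1*87)/(-26192) - 22012/(-26526) = (10 - 87)*(-1/26192) - 22012*(-1/26526) = -77*(-1/26192) + 11006/13263 = 77/26192 + 11006/13263 = 289290403/347384496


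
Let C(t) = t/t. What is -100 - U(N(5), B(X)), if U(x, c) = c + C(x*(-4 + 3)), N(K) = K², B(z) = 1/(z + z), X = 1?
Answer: -203/2 ≈ -101.50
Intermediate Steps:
B(z) = 1/(2*z)
C(t) = 1
U(x, c) = 1 + c (U(x, c) = c + 1 = 1 + c)
-100 - U(N(5), B(X)) = -100 - (1 + (½)/1) = -100 - (1 + (½)*1) = -100 - (1 + ½) = -100 - 1*3/2 = -100 - 3/2 = -203/2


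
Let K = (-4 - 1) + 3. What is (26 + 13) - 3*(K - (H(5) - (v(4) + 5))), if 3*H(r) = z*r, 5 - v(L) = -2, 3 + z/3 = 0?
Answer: -36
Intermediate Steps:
z = -9 (z = -9 + 3*0 = -9 + 0 = -9)
K = -2 (K = -5 + 3 = -2)
v(L) = 7 (v(L) = 5 - 1*(-2) = 5 + 2 = 7)
H(r) = -3*r (H(r) = (-9*r)/3 = -3*r)
(26 + 13) - 3*(K - (H(5) - (v(4) + 5))) = (26 + 13) - 3*(-2 - (-3*5 - (7 + 5))) = 39 - 3*(-2 - (-15 - 1*12)) = 39 - 3*(-2 - (-15 - 12)) = 39 - 3*(-2 - 1*(-27)) = 39 - 3*(-2 + 27) = 39 - 3*25 = 39 - 75 = -36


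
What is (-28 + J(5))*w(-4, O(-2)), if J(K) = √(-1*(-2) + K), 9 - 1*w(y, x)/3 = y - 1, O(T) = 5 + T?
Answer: -1176 + 42*√7 ≈ -1064.9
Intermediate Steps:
w(y, x) = 30 - 3*y (w(y, x) = 27 - 3*(y - 1) = 27 - 3*(-1 + y) = 27 + (3 - 3*y) = 30 - 3*y)
J(K) = √(2 + K)
(-28 + J(5))*w(-4, O(-2)) = (-28 + √(2 + 5))*(30 - 3*(-4)) = (-28 + √7)*(30 + 12) = (-28 + √7)*42 = -1176 + 42*√7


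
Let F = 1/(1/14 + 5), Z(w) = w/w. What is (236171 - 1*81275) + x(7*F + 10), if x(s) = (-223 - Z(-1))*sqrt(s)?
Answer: 154896 - 448*sqrt(14342)/71 ≈ 1.5414e+5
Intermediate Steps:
Z(w) = 1
F = 14/71 (F = 1/(1/14 + 5) = 1/(71/14) = 14/71 ≈ 0.19718)
x(s) = -224*sqrt(s) (x(s) = (-223 - 1*1)*sqrt(s) = (-223 - 1)*sqrt(s) = -224*sqrt(s))
(236171 - 1*81275) + x(7*F + 10) = (236171 - 1*81275) - 224*sqrt(7*(14/71) + 10) = (236171 - 81275) - 224*sqrt(98/71 + 10) = 154896 - 448*sqrt(14342)/71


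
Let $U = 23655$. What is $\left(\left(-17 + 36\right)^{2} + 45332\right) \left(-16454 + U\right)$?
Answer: $329035293$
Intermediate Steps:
$\left(\left(-17 + 36\right)^{2} + 45332\right) \left(-16454 + U\right) = \left(\left(-17 + 36\right)^{2} + 45332\right) \left(-16454 + 23655\right) = \left(19^{2} + 45332\right) 7201 = \left(361 + 45332\right) 7201 = 45693 \cdot 7201 = 329035293$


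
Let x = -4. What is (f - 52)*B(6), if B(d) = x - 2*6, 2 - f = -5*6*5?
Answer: -1600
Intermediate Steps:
f = 152 (f = 2 - (-5*6)*5 = 2 - (-30)*5 = 2 - 1*(-150) = 2 + 150 = 152)
B(d) = -16 (B(d) = -4 - 2*6 = -4 - 12 = -16)
(f - 52)*B(6) = (152 - 52)*(-16) = 100*(-16) = -1600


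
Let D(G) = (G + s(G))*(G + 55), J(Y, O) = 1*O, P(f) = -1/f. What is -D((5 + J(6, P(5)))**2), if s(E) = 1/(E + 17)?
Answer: -1126119151/625625 ≈ -1800.0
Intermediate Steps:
J(Y, O) = O
s(E) = 1/(17 + E)
D(G) = (55 + G)*(G + 1/(17 + G)) (D(G) = (G + 1/(17 + G))*(G + 55) = (G + 1/(17 + G))*(55 + G) = (55 + G)*(G + 1/(17 + G)))
-D((5 + J(6, P(5)))**2) = -(55 + (5 - 1/5)**2 + (5 - 1/5)**2*(17 + (5 - 1/5)**2)*(55 + (5 - 1/5)**2))/(17 + (5 - 1/5)**2) = -(55 + (24/5)**2 + (24/5)**2*(17 + (24/5)**2)*(55 + (24/5)**2))/(17 + (24/5)**2) = -(55 + 576/25 + 576*(17 + 576/25)*(55 + 576/25)/25)/(17 + 576/25) = -(55 + 576/25 + (576/25)*(1001/25)*(1951/25))/1001/25 = -25*(55 + 576/25 + 1124899776/15625)/1001 = -25*1126119151/(1001*15625) = -1*1126119151/625625 = -1126119151/625625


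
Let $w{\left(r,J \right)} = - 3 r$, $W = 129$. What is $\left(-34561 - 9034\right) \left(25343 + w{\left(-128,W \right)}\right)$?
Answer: $-1121568565$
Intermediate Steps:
$\left(-34561 - 9034\right) \left(25343 + w{\left(-128,W \right)}\right) = \left(-34561 - 9034\right) \left(25343 - -384\right) = - 43595 \left(25343 + 384\right) = \left(-43595\right) 25727 = -1121568565$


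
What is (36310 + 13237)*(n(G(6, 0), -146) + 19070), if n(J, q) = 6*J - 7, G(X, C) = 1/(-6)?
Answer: 944464914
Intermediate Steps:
G(X, C) = -⅙
n(J, q) = -7 + 6*J
(36310 + 13237)*(n(G(6, 0), -146) + 19070) = (36310 + 13237)*((-7 + 6*(-⅙)) + 19070) = 49547*((-7 - 1) + 19070) = 49547*(-8 + 19070) = 49547*19062 = 944464914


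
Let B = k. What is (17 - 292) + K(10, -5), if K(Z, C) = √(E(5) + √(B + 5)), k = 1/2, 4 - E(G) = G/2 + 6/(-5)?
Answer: -275 + √(270 + 50*√22)/10 ≈ -272.75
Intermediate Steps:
E(G) = 26/5 - G/2 (E(G) = 4 - (G/2 + 6/(-5)) = 4 - (G*(½) + 6*(-⅕)) = 4 - (G/2 - 6/5) = 4 - (-6/5 + G/2) = 4 + (6/5 - G/2) = 26/5 - G/2)
k = ½ ≈ 0.50000
B = ½ ≈ 0.50000
K(Z, C) = √(27/10 + √22/2) (K(Z, C) = √((26/5 - ½*5) + √(½ + 5)) = √((26/5 - 5/2) + √(11/2)) = √(27/10 + √22/2))
(17 - 292) + K(10, -5) = (17 - 292) + √(270 + 50*√22)/10 = -275 + √(270 + 50*√22)/10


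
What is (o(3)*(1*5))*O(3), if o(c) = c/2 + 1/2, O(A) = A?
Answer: 30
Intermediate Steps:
o(c) = ½ + c/2 (o(c) = c*(½) + 1*(½) = c/2 + ½ = ½ + c/2)
(o(3)*(1*5))*O(3) = ((½ + (½)*3)*(1*5))*3 = ((½ + 3/2)*5)*3 = (2*5)*3 = 10*3 = 30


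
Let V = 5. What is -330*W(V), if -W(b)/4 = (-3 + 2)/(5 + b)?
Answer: -132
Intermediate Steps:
W(b) = 4/(5 + b) (W(b) = -4*(-3 + 2)/(5 + b) = -(-4)/(5 + b) = 4/(5 + b))
-330*W(V) = -1320/(5 + 5) = -1320/10 = -330*⅖ = -132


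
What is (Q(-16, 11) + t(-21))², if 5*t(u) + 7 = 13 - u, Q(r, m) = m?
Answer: 6724/25 ≈ 268.96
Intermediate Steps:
t(u) = 6/5 - u/5 (t(u) = -7/5 + (13 - u)/5 = -7/5 + (13/5 - u/5) = 6/5 - u/5)
(Q(-16, 11) + t(-21))² = (11 + (6/5 - ⅕*(-21)))² = (11 + (6/5 + 21/5))² = (11 + 27/5)² = (82/5)² = 6724/25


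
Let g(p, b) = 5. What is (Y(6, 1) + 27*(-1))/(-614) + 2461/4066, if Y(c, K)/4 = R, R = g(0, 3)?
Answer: 3597/5833 ≈ 0.61666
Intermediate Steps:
R = 5
Y(c, K) = 20 (Y(c, K) = 4*5 = 20)
(Y(6, 1) + 27*(-1))/(-614) + 2461/4066 = (20 + 27*(-1))/(-614) + 2461/4066 = (20 - 27)*(-1/614) + 2461*(1/4066) = -7*(-1/614) + 23/38 = 7/614 + 23/38 = 3597/5833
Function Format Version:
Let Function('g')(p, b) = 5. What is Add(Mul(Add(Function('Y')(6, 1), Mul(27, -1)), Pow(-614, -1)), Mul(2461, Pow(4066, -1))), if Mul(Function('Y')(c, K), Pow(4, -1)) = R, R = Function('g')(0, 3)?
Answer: Rational(3597, 5833) ≈ 0.61666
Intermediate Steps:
R = 5
Function('Y')(c, K) = 20 (Function('Y')(c, K) = Mul(4, 5) = 20)
Add(Mul(Add(Function('Y')(6, 1), Mul(27, -1)), Pow(-614, -1)), Mul(2461, Pow(4066, -1))) = Add(Mul(Add(20, Mul(27, -1)), Pow(-614, -1)), Mul(2461, Pow(4066, -1))) = Add(Mul(Add(20, -27), Rational(-1, 614)), Mul(2461, Rational(1, 4066))) = Add(Mul(-7, Rational(-1, 614)), Rational(23, 38)) = Add(Rational(7, 614), Rational(23, 38)) = Rational(3597, 5833)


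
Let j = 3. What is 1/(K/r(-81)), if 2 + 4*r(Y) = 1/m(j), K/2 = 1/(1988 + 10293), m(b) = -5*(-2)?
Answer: -233339/80 ≈ -2916.7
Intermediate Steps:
m(b) = 10
K = 2/12281 (K = 2/(1988 + 10293) = 2/12281 ≈ 0.00016285)
r(Y) = -19/40 (r(Y) = -½ + (¼)/10 = -½ + (¼)*(⅒) = -½ + 1/40 = -19/40)
1/(K/r(-81)) = 1/(2/(12281*(-19/40))) = 1/((2/12281)*(-40/19)) = 1/(-80/233339) = -233339/80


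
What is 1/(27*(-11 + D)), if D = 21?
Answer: 1/270 ≈ 0.0037037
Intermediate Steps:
1/(27*(-11 + D)) = 1/(27*(-11 + 21)) = 1/(27*10) = 1/270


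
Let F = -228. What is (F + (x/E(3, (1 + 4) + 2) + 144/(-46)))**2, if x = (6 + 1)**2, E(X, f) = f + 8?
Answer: 6180003769/119025 ≈ 51922.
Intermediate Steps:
E(X, f) = 8 + f
x = 49 (x = 7**2 = 49)
(F + (x/E(3, (1 + 4) + 2) + 144/(-46)))**2 = (-228 + (49/(8 + ((1 + 4) + 2)) + 144/(-46)))**2 = (-228 + (49/(8 + (5 + 2)) + 144*(-1/46)))**2 = (-228 + (49/(8 + 7) - 72/23))**2 = (-228 + (49/15 - 72/23))**2 = (-228 + 47/345)**2 = (-78613/345)**2 = 6180003769/119025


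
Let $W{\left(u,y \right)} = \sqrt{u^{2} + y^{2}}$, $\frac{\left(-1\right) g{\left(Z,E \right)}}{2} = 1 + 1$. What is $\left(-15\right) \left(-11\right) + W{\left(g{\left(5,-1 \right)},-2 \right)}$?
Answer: $165 + 2 \sqrt{5} \approx 169.47$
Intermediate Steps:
$g{\left(Z,E \right)} = -4$ ($g{\left(Z,E \right)} = - 2 \left(1 + 1\right) = \left(-2\right) 2 = -4$)
$\left(-15\right) \left(-11\right) + W{\left(g{\left(5,-1 \right)},-2 \right)} = \left(-15\right) \left(-11\right) + \sqrt{\left(-4\right)^{2} + \left(-2\right)^{2}} = 165 + \sqrt{16 + 4} = 165 + \sqrt{20} = 165 + 2 \sqrt{5}$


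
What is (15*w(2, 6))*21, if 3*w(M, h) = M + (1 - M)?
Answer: 105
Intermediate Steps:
w(M, h) = ⅓ (w(M, h) = (M + (1 - M))/3 = (⅓)*1 = ⅓)
(15*w(2, 6))*21 = (15*(⅓))*21 = 5*21 = 105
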